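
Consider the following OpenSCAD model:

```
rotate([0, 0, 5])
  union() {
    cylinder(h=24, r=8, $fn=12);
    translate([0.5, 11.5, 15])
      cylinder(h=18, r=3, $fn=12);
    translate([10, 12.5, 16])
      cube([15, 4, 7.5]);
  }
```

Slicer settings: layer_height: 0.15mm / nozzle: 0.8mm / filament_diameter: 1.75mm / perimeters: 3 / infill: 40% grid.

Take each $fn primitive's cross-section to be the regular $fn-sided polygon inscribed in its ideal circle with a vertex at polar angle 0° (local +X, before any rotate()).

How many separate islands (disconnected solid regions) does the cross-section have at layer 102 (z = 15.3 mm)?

2

At z = 15.3 mm: the r=8 cylinder contributes a regular 12-gon of circumradius 8; the r=3 cylinder at (0.5, 11.5) gives a regular 12-gon of circumradius 3 (constant along its height); the cube at (10, 12.5) is absent (z outside [16, 23.5]); Merging all regions: the 2 present regions are separate (no shared area or edge), so areas and boundary lengths simply add and each stays a separate island — 2 connected regions; (rotated 5° about Z; rotation is an isometry so areas/perimeters/island counts are preserved). Overall, the cross-section has 2 separate islands. Island count = 2.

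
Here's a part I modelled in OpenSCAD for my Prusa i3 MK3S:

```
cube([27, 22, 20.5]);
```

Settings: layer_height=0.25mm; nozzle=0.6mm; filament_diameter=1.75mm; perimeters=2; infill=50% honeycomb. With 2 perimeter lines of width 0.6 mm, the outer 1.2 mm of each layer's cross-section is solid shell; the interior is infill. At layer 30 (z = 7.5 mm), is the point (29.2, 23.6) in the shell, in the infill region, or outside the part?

outside

At z = 7.5 mm: the cube (footprint 27×22) is included at this height. Overall, the cross-section is a single solid region. The nearest boundary edge runs (27.00, 0.00)→(27.00, 22.00); distance from the point to it = 2.72 mm. The point is not inside any of the regions above, so it lies outside the cross-section (2.72 mm from the nearest boundary).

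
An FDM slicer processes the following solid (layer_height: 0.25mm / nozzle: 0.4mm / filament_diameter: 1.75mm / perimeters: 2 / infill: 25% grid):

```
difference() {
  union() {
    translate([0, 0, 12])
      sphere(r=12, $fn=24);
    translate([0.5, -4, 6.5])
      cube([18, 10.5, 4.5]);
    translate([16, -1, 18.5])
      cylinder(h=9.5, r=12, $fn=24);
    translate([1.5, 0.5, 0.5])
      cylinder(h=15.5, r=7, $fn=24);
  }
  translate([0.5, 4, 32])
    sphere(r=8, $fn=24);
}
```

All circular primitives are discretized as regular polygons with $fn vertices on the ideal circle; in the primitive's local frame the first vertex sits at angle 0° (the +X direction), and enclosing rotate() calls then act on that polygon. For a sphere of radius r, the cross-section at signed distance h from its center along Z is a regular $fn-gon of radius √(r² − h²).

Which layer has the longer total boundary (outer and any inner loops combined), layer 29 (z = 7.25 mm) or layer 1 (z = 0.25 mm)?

layer 29 (z = 7.25 mm)

Layer 29 (z = 7.25): the sphere: section is a regular 24-gon, circumradius = √(r²−h²) = √(12²−4.75²) = 11.020 (perimeter = 2·24·11.020·sin(180°/24) = 69.04 mm); the 18×10.5 cube at (0.5, -4) contributes its full rectangle (perimeter 57.00 mm); the cylinder at (16, -1) does not reach this height (z outside [18.5, 28]); the r=7 cylinder at (1.5, 0.5) contributes a regular 24-gon of circumradius 7 (perimeter = 2·24·7.000·sin(180°/24) = 43.86 mm); Merging all regions: the regions partially overlap (shared area 256.57 mm²), so the edge portions inside another operand are dropped and the merged outline is re-measured after clipping — boundary = 86.47 mm; the sphere at (0.5, 4) does not reach this height (|z−center|=24.750 > r=8); After the difference (first − rest): none of the subtracted shapes is present at this height, so that combined region is unchanged — boundary = 86.47 mm. So its perimeter = 86.47 mm. Layer 1 (z = 0.25): the r=12 sphere slices to a regular 24-gon of circumradius 2.437 (√(r²−h²) with h=11.75 from center) (perimeter = 2·24·2.437·sin(180°/24) = 15.27 mm); the cube at (0.5, -4) is absent (z outside [6.5, 11]); the cylinder at (16, -1) is absent (z outside [18.5, 28]); the cylinder at (1.5, 0.5) is not intersected at this z (z outside [0.5, 16]); Combining (union): only the r=12 sphere is present, so the union is just that shape — boundary = 15.27 mm; the sphere at (0.5, 4) is not intersected at this z (|z−center|=31.750 > r=8); Taking the first minus the rest: none of the subtracted shapes is present at this height, so the result so far is unchanged — boundary = 15.27 mm. So its perimeter = 15.27 mm. Layer 29 is larger (86.47 vs 15.27 mm).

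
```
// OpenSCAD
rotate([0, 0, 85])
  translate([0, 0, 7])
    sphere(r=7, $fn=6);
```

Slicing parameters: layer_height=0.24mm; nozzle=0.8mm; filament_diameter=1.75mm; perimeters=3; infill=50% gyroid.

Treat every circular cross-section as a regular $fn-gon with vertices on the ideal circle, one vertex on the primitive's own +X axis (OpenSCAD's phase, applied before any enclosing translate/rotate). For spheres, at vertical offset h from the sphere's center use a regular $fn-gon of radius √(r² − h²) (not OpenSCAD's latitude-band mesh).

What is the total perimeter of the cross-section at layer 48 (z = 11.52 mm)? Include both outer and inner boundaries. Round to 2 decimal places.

32.07 mm

At z = 11.52 mm: the r=7 sphere contributes a regular 6-gon of circumradius √(7²−4.52²) = 5.345 (perimeter = 2·6·5.345·sin(180°/6) = 32.07 mm); (whole slice rotated 85° about Z — lengths, areas and connectivity unchanged). Overall, the cross-section is a single solid region. Total boundary length (outer) = 32.07 mm.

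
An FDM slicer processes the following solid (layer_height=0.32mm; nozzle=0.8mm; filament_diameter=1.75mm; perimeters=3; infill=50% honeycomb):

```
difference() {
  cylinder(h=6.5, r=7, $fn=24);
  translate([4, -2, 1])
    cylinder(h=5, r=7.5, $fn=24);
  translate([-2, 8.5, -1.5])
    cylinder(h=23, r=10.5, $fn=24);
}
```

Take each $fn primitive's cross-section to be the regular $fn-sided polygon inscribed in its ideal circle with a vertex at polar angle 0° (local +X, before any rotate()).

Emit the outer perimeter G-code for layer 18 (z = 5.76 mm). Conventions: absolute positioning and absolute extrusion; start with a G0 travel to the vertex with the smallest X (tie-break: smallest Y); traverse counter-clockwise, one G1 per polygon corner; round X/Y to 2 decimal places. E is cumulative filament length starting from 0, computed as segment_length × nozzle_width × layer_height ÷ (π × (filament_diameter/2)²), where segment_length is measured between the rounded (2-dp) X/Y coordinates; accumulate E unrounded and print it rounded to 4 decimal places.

G0 X-6.90 Y-0.74 Z5.76
G1 X-6.76 Y-1.81 E0.1149
G1 X-6.06 Y-3.50 E0.3095
G1 X-4.95 Y-4.95 E0.5039
G1 X-3.50 Y-6.06 E0.6983
G1 X-1.81 Y-6.76 E0.8929
G1 X-1.71 Y-6.78 E0.9038
G1 X-2.50 Y-5.75 E1.0420
G1 X-3.24 Y-3.94 E1.2501
G1 X-3.50 Y-2.00 E1.4584
G1 X-3.47 Y-1.81 E1.4789
G1 X-4.72 Y-1.64 E1.6131
G1 X-6.90 Y-0.74 E1.8642

At z = 5.76 mm: the r=7 cylinder contributes a regular 24-gon of circumradius 7; the r=7.5 cylinder at (4, -2) gives a regular 24-gon of circumradius 7.5 (constant along its height); the r=10.5 cylinder at (-2, 8.5) gives a regular 24-gon of circumradius 10.5 (constant along its height); Taking the first minus the rest: starting from the r=7 cylinder, the r=7.5 cylinder at (4, -2) partially overlaps it — only the 99.60 mm² overlap (of its 174.70 mm²) is removed, clipping the outline; the r=10.5 cylinder at (-2, 8.5) partially overlaps it — only the 40.35 mm² overlap (of its 342.42 mm²) is removed, clipping the outline — 1 connected region. The outline is a single polygon with 12 vertices. Extrusion per mm of travel: 0.8 × 0.32 / (π × 0.875²) = 0.106432. Accumulating E over each segment gives final E = 1.8642.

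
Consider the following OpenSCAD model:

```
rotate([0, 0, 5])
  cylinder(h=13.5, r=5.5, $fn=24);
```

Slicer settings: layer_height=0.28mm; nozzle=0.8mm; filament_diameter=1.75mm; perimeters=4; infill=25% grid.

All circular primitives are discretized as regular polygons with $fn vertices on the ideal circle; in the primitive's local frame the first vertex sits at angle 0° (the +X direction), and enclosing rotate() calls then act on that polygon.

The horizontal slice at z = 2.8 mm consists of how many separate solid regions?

1

At z = 2.8 mm: the r=5.5 cylinder gives a regular 24-gon of circumradius 5.5 (constant along its height); (whole slice rotated 5° about Z — lengths, areas and connectivity unchanged). The result has 1 disconnected region.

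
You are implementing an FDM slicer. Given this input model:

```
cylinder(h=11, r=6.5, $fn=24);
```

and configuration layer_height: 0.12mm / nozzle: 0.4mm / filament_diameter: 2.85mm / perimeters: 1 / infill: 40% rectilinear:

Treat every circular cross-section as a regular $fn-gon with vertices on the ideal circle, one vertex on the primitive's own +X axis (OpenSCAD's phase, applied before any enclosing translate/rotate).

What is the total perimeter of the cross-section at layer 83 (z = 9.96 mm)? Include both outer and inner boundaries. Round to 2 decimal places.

40.72 mm

At z = 9.96 mm: the r=6.5 cylinder gives a regular 24-gon of circumradius 6.5 (constant along its height) (perimeter = 2·24·6.500·sin(180°/24) = 40.72 mm). Overall, the cross-section is a single solid region. Total boundary length (outer) = 40.72 mm.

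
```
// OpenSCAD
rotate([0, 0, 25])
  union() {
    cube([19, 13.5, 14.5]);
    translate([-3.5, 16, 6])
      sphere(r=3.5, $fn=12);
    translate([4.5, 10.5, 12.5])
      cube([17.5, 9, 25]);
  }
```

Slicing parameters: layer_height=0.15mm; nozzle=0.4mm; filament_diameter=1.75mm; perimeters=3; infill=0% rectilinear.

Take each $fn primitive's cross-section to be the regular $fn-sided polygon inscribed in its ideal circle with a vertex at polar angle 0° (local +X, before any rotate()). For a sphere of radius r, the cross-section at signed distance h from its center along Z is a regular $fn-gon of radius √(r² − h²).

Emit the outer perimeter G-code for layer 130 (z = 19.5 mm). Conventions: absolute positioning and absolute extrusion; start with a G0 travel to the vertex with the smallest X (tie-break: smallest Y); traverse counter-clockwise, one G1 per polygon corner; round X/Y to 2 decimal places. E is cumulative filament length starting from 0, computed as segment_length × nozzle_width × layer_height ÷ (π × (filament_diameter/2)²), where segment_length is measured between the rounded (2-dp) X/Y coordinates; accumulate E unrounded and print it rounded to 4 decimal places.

G0 X-4.16 Y19.57 Z19.50
G1 X-0.36 Y11.42 E0.2243
G1 X15.50 Y18.81 E0.6608
G1 X11.70 Y26.97 E0.8853
G1 X-4.16 Y19.57 E1.3219

At z = 19.5 mm: the cube is absent (z outside [0, 14.5]); the sphere at (-3.5, 16) is not intersected at this z (|z−center|=13.500 > r=3.5); the cube at (4.5, 10.5) is present — its section is the full 17.5×9 rectangle; Combining (union): only the 17.5×9 cube at (4.5, 10.5) is present, so the union is just that shape — 1 connected region; (rotated 25° about Z; rotation is an isometry so areas/perimeters/island counts are preserved). The outline is a single polygon with 4 vertices. Extrusion per mm of travel: 0.4 × 0.15 / (π × 0.875²) = 0.024945. Accumulating E over each segment gives final E = 1.3219.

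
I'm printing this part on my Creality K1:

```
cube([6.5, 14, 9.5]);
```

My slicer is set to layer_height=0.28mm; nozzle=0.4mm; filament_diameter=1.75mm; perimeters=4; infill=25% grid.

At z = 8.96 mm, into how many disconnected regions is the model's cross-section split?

1

At z = 8.96 mm: the cube (footprint 6.5×14) is included at this height. The result has 1 disconnected region.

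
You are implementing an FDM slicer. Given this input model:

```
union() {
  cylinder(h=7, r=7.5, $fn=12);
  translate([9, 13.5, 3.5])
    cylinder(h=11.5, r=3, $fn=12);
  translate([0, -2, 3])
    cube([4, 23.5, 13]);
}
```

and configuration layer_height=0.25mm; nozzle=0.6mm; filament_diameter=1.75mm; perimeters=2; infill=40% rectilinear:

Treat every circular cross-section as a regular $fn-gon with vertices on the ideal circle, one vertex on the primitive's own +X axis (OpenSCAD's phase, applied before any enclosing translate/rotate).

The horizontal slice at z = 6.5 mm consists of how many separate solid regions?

2

At z = 6.5 mm: the r=7.5 cylinder gives a regular 12-gon of circumradius 7.5 (constant along its height); the r=3 cylinder at (9, 13.5) contributes a regular 12-gon of circumradius 3; the cube at (0, -2) is present — its section is the full 4×23.5 rectangle; Taking the union: the regions partially overlap (shared area 35.83 mm²), so overlapping operands fuse into one piece — 2 connected regions. The result has 2 disconnected regions.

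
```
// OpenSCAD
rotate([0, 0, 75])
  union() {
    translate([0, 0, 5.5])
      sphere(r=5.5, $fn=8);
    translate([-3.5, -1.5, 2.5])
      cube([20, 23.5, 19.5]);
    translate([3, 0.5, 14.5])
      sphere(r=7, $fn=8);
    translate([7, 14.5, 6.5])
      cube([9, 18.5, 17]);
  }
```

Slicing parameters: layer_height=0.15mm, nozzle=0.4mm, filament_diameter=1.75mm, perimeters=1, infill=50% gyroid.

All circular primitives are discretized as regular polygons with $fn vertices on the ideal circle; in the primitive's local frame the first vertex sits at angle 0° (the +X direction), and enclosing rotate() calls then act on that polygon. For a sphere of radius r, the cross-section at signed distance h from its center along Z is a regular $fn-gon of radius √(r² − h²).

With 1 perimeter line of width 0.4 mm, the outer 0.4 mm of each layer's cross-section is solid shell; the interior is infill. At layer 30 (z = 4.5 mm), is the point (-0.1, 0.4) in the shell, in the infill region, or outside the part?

At z = 4.5 mm: the r=5.5 sphere slices to a regular 8-gon of circumradius 5.408 (√(r²−h²) with h=1 from center); the cube at (-3.5, -1.5) (footprint 20×23.5) is included at this height; the sphere at (3, 0.5) is absent (|z−center|=10.000 > r=7); the cube at (7, 14.5) is absent (z outside [6.5, 23.5]); Merging all regions: the regions partially overlap (shared area 49.97 mm²), so overlapping operands fuse into one piece — 1 connected region; (rotated 75° about Z; rotation is an isometry so areas/perimeters/island counts are preserved). Overall, the cross-section is a single solid region. Undo the 75° rotation: the query point maps to (0.360, 0.200) in the un-rotated model frame. The nearest boundary edge runs (4.79, -1.50)→(3.82, -3.82); distance from the point to it = 4.74 mm. The point is inside the cross-section and 4.74 mm from the nearest boundary — more than the 0.4 mm shell width (1 × 0.4), so it's in the infill interior.

infill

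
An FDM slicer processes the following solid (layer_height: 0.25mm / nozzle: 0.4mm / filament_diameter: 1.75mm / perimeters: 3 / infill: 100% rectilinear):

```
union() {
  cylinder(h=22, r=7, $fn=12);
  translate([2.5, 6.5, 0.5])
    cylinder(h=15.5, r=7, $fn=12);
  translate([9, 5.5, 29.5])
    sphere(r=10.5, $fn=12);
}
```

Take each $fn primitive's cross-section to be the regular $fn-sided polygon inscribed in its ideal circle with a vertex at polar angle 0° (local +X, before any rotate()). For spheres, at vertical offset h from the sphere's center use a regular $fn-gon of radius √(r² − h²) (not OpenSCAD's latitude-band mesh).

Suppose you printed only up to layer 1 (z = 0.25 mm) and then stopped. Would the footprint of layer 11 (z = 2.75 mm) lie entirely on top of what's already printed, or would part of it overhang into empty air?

Compare the two slices. At z = 0.25: the r=7 cylinder contributes a regular 12-gon of circumradius 7 (area = (12/2)·7.000²·sin(360°/12) = 147.00 mm²); the cylinder at (2.5, 6.5) is not intersected at this z (z outside [0.5, 16]); the sphere at (9, 5.5) does not reach this height (|z−center|=29.250 > r=10.5); Combining (union): only the r=7 cylinder is present, so the union is just that shape — area = 147.00 mm². At z = 2.75: the r=7 cylinder contributes a regular 12-gon of circumradius 7 (area = (12/2)·7.000²·sin(360°/12) = 147.00 mm²); the r=7 cylinder at (2.5, 6.5) gives a regular 12-gon of circumradius 7 (constant along its height) (area = (12/2)·7.000²·sin(360°/12) = 147.00 mm²); the sphere at (9, 5.5) is not intersected at this z (|z−center|=26.750 > r=10.5); Taking the union: the regions partially overlap — summed areas 294.00 mm² minus the doubly-counted overlap 56.03 mm² gives 237.97 mm² — area = 237.97 mm². Checking containment: at z = 2.75 the cross-section extends beyond the z = 0.25 cross-section by about 90.97 mm².

part overhangs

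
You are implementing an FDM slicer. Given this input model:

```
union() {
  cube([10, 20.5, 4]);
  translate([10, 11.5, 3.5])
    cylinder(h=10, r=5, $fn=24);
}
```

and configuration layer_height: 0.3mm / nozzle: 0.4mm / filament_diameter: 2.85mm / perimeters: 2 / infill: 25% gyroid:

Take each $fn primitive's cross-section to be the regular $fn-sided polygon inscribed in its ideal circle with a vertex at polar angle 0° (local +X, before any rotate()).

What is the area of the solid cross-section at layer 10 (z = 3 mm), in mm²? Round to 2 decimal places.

At z = 3 mm: the 10×20.5 cube contributes its full rectangle (area 205.00 mm²); the cylinder at (10, 11.5) is absent (z outside [3.5, 13.5]); Merging all regions: only the 10×20.5 cube is present, so the union is just that shape — area = 205.00 mm². Overall, the cross-section is a single solid region. Net area = 205.00 mm².

205.00 mm²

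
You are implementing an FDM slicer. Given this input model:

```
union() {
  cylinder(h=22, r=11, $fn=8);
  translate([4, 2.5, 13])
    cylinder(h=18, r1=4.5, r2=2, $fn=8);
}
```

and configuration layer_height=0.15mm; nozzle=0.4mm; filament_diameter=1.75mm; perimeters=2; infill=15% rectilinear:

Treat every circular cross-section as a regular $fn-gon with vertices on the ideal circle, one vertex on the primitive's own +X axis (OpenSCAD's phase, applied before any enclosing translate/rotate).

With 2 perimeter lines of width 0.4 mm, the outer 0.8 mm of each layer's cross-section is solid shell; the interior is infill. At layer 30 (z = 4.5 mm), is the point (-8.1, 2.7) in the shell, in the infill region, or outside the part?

At z = 4.5 mm: the r=11 cylinder gives a regular 8-gon of circumradius 11 (constant along its height); the cone at (4, 2.5) is not intersected at this z (z outside [13, 31]); Taking the union: only the r=11 cylinder is present, so the union is just that shape — 1 connected region. Overall, the cross-section is a single solid region. The nearest boundary edge runs (-7.78, 7.78)→(-11.00, 0.00); distance from the point to it = 1.65 mm. The point is inside the cross-section and 1.65 mm from the nearest boundary — more than the 0.8 mm shell width (2 × 0.4), so it's in the infill interior.

infill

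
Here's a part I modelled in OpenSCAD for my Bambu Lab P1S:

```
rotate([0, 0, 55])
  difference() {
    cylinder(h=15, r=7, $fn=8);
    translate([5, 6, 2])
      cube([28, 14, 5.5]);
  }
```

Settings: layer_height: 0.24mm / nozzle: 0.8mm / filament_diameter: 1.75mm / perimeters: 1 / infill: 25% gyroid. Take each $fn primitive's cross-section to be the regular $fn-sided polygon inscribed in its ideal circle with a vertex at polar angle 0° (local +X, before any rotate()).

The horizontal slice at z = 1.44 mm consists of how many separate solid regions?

At z = 1.44 mm: the r=7 cylinder gives a regular 8-gon of circumradius 7 (constant along its height); the cube at (5, 6) is absent (z outside [2, 7.5]); After the difference (first − rest): none of the subtracted shapes is present at this height, so the r=7 cylinder is unchanged — 1 connected region; (rotated 55° about Z; rotation is an isometry so areas/perimeters/island counts are preserved). The result has 1 disconnected region.

1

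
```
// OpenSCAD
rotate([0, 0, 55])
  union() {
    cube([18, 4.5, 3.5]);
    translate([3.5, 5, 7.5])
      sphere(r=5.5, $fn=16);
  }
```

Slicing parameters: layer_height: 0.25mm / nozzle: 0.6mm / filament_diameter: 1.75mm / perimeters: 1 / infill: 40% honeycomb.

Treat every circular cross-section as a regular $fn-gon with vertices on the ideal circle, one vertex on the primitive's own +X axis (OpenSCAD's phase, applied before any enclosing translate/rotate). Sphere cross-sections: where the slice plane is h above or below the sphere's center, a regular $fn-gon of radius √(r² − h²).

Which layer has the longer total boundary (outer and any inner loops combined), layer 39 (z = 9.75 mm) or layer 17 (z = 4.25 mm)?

layer 39 (z = 9.75 mm)

Layer 39 (z = 9.75): the cube is not intersected at this z (z outside [0, 3.5]); the r=5.5 sphere at (3.5, 5) contributes a regular 16-gon of circumradius √(5.5²−2.25²) = 5.019 (perimeter = 2·16·5.019·sin(180°/16) = 31.33 mm); Merging all regions: only the r=5.5 sphere at (3.5, 5) is present, so the union is just that shape — boundary = 31.33 mm; (rotated 55° about Z; rotation is an isometry so areas/perimeters/island counts are preserved). So its perimeter = 31.33 mm. Layer 17 (z = 4.25): the cube does not reach this height (z outside [0, 3.5]); the r=5.5 sphere at (3.5, 5) contributes a regular 16-gon of circumradius √(5.5²−3.25²) = 4.437 (perimeter = 2·16·4.437·sin(180°/16) = 27.70 mm); Combining (union): only the r=5.5 sphere at (3.5, 5) is present, so the union is just that shape — boundary = 27.70 mm; (whole slice rotated 55° about Z — lengths, areas and connectivity unchanged). So its perimeter = 27.70 mm. Layer 39 is larger (31.33 vs 27.70 mm).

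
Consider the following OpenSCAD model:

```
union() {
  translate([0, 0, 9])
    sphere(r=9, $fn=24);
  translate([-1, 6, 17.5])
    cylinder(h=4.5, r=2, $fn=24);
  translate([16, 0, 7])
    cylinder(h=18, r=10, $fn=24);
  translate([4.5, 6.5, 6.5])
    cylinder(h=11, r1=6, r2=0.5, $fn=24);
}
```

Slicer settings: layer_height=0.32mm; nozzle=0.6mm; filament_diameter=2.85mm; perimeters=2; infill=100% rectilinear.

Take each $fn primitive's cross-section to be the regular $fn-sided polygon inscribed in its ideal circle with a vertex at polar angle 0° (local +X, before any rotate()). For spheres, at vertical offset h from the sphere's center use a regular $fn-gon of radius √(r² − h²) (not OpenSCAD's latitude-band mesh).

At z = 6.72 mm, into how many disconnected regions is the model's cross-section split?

At z = 6.72 mm: the r=9 sphere contributes a regular 24-gon of circumradius √(9²−2.28²) = 8.706; the cylinder at (-1, 6) does not reach this height (z outside [17.5, 22]); the cylinder at (16, 0) is not intersected at this z (z outside [7, 25]); the cone at (4.5, 6.5) contributes a regular 24-gon of circumradius 5.890 (interpolated between r1=6 and r2=0.5 at t=0.020); Taking the union: the regions partially overlap (shared area 54.47 mm²), so overlapping operands fuse into one piece — 1 connected region. The result has 1 disconnected region.

1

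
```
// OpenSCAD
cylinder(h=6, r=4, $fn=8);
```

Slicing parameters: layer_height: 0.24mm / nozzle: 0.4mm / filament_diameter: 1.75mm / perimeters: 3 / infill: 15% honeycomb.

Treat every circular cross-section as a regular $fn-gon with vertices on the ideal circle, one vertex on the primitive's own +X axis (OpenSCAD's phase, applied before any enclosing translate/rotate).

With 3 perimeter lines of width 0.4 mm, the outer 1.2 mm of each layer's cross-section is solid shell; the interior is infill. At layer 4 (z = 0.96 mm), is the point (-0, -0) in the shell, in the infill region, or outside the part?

At z = 0.96 mm: the r=4 cylinder contributes a regular 8-gon of circumradius 4. Overall, the cross-section is a single solid region. The nearest boundary edge runs (4.00, 0.00)→(2.83, 2.83); distance from the point to it = 3.70 mm. The point is inside the cross-section and 3.70 mm from the nearest boundary — more than the 1.2 mm shell width (3 × 0.4), so it's in the infill interior.

infill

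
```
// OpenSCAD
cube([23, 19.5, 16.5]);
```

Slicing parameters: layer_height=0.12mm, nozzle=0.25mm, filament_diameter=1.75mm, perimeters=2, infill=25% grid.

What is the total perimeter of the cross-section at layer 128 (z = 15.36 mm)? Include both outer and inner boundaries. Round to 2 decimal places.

At z = 15.36 mm: the cube is present — its section is the full 23×19.5 rectangle (perimeter 85.00 mm). Overall, the cross-section is a single solid region. Total boundary length (outer) = 85.00 mm.

85.00 mm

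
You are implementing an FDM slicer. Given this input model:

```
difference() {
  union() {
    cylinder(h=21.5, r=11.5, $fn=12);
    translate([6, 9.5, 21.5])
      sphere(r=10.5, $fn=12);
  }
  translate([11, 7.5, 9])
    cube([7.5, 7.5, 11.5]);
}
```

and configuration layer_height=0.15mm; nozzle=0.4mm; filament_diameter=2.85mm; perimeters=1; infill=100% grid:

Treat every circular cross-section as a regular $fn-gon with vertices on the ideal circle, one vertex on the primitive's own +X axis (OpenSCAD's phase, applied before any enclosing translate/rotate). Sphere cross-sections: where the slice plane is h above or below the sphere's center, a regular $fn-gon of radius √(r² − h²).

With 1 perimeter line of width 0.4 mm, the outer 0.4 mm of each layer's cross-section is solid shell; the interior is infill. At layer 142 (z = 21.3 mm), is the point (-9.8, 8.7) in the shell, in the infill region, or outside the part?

outside

At z = 21.3 mm: the r=11.5 cylinder gives a regular 12-gon of circumradius 11.5 (constant along its height); the sphere at (6, 9.5): section is a regular 12-gon, circumradius = √(r²−h²) = √(10.5²−0.2²) = 10.498; Merging all regions: the regions partially overlap (shared area 132.50 mm²), so overlapping operands fuse into one piece — 1 connected region; the cube at (11, 7.5) is not intersected at this z (z outside [9, 20.5]); After the difference (first − rest): none of the subtracted shapes is present at this height, so that combined region is unchanged — 1 connected region. Overall, the cross-section is a single solid region. The nearest boundary edge runs (-9.96, 5.75)→(-5.75, 9.96); distance from the point to it = 1.97 mm. The point is not inside any of the regions above, so it lies outside the cross-section (1.97 mm from the nearest boundary).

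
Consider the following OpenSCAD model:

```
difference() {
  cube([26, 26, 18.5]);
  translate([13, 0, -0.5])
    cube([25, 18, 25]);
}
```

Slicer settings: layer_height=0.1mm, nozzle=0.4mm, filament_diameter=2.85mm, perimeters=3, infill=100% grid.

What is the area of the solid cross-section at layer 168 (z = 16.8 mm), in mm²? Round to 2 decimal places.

442.00 mm²

At z = 16.8 mm: the 26×26 cube contributes its full rectangle (area 676.00 mm²); the cube at (13, 0) (footprint 25×18) is included at this height (area 450.00 mm²); Taking the first minus the rest: starting from the 26×26 cube (676.00 mm²), the 25×18 cube at (13, 0) partially overlaps it — only the 234.00 mm² overlap (of its 450.00 mm²) is removed, clipping the outline — area = 442.00 mm². Overall, the cross-section is a single solid region. Net area = 442.00 mm².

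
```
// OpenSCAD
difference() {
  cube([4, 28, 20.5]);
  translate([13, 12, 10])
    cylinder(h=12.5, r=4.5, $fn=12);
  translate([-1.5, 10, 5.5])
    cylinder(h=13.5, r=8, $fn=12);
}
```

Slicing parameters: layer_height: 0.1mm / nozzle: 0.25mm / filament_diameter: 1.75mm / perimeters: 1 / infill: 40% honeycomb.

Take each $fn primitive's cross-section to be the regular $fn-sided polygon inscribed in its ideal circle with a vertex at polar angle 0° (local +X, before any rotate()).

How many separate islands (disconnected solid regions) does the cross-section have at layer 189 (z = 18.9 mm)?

At z = 18.9 mm: the cube (footprint 4×28) is included at this height; the r=4.5 cylinder at (13, 12) contributes a regular 12-gon of circumradius 4.5; the r=8 cylinder at (-1.5, 10) contributes a regular 12-gon of circumradius 8; Taking the first minus the rest: starting from the 4×28 cube, the r=4.5 cylinder at (13, 12) misses the remaining region (no effect); the r=8 cylinder at (-1.5, 10) partially overlaps it — only the 54.85 mm² overlap (of its 192.00 mm²) is removed, clipping the outline — 2 connected regions. Overall, the cross-section has 2 separate islands. Island count = 2.

2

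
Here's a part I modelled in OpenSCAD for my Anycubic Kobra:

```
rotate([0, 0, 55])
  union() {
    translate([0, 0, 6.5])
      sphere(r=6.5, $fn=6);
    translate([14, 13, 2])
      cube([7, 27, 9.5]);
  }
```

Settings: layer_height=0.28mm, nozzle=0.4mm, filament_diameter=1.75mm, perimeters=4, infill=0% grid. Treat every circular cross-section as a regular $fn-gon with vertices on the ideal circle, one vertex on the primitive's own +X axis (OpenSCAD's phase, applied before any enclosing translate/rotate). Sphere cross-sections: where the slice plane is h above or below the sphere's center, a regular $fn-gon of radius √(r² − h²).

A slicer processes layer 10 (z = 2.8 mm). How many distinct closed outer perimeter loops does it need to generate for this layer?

At z = 2.8 mm: the r=6.5 sphere contributes a regular 6-gon of circumradius √(6.5²−3.7²) = 5.344; the cube at (14, 13) (footprint 7×27) is included at this height; Taking the union: the 2 present regions are separate (no shared area or edge), so areas and boundary lengths simply add and each stays a separate island — 2 connected regions; (rotated 55° about Z; rotation is an isometry so areas/perimeters/island counts are preserved). The result has 2 disconnected regions.

2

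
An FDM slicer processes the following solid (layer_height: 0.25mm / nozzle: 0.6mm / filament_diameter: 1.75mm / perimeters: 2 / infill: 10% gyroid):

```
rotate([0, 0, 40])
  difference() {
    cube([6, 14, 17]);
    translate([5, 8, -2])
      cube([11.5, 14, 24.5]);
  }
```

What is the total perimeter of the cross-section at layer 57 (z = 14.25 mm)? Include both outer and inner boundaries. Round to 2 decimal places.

40.00 mm

At z = 14.25 mm: the cube (footprint 6×14) is included at this height (perimeter 40.00 mm); the 11.5×14 cube at (5, 8) contributes its full rectangle (perimeter 51.00 mm); Subtracting the remaining from the first: starting from the 6×14 cube, the 11.5×14 cube at (5, 8) partially overlaps it — only the 6.00 mm² overlap (of its 161.00 mm²) is removed, clipping the outline — boundary = 40.00 mm; (rotated 40° about Z; rotation is an isometry so areas/perimeters/island counts are preserved). Overall, the cross-section is a single solid region. Total boundary length (outer) = 40.00 mm.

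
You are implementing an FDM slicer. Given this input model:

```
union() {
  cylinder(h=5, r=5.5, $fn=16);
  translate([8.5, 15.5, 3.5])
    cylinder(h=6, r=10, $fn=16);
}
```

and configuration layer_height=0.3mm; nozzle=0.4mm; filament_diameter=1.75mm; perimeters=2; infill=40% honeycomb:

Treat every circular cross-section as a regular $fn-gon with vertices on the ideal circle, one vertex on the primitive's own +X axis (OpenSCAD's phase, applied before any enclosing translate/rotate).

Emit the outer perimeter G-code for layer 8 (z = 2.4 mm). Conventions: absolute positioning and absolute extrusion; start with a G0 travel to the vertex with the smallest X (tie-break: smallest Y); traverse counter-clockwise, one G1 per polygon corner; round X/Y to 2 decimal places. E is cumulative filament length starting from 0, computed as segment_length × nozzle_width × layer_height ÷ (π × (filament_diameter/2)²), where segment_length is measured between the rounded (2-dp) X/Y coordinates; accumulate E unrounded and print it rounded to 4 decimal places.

At z = 2.4 mm: the r=5.5 cylinder contributes a regular 16-gon of circumradius 5.5; the cylinder at (8.5, 15.5) is absent (z outside [3.5, 9.5]); Taking the union: only the r=5.5 cylinder is present, so the union is just that shape — 1 connected region. The outline is a single polygon with 16 vertices. Extrusion per mm of travel: 0.4 × 0.3 / (π × 0.875²) = 0.049890. Accumulating E over each segment gives final E = 1.7127.

G0 X-5.50 Y0.00 Z2.40
G1 X-5.08 Y-2.10 E0.1068
G1 X-3.89 Y-3.89 E0.2141
G1 X-2.10 Y-5.08 E0.3213
G1 X0.00 Y-5.50 E0.4282
G1 X2.10 Y-5.08 E0.5350
G1 X3.89 Y-3.89 E0.6422
G1 X5.08 Y-2.10 E0.7495
G1 X5.50 Y0.00 E0.8563
G1 X5.08 Y2.10 E0.9632
G1 X3.89 Y3.89 E1.0704
G1 X2.10 Y5.08 E1.1776
G1 X0.00 Y5.50 E1.2845
G1 X-2.10 Y5.08 E1.3913
G1 X-3.89 Y3.89 E1.4986
G1 X-5.08 Y2.10 E1.6058
G1 X-5.50 Y0.00 E1.7127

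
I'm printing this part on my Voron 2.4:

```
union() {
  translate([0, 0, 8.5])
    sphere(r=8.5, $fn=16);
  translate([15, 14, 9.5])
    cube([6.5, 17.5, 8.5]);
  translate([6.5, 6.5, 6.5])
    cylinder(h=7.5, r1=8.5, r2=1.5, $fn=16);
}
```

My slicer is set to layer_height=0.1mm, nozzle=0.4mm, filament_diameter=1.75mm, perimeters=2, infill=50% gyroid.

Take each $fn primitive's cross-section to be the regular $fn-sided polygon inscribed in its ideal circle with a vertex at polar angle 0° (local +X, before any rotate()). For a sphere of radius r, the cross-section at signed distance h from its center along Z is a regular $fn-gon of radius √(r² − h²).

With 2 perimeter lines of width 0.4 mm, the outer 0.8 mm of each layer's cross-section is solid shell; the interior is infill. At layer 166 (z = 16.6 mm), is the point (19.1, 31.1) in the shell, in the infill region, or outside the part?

At z = 16.6 mm: the r=8.5 sphere slices to a regular 16-gon of circumradius 2.577 (√(r²−h²) with h=8.1 from center); the 6.5×17.5 cube at (15, 14) contributes its full rectangle; the cone at (6.5, 6.5) does not reach this height (z outside [6.5, 14]); Combining (union): the 2 present regions are separate (no shared area or edge), so areas and boundary lengths simply add and each stays a separate island — 2 connected regions. Overall, the cross-section has 2 separate islands. The nearest boundary edge runs (15.00, 31.50)→(21.50, 31.50); distance from the point to it = 0.40 mm. (Shell/infill is judged within the island containing the point — the largest one.) The point is inside the cross-section, 0.40 mm from the nearest boundary — within the 0.8 mm shell band (2 × 0.4).

shell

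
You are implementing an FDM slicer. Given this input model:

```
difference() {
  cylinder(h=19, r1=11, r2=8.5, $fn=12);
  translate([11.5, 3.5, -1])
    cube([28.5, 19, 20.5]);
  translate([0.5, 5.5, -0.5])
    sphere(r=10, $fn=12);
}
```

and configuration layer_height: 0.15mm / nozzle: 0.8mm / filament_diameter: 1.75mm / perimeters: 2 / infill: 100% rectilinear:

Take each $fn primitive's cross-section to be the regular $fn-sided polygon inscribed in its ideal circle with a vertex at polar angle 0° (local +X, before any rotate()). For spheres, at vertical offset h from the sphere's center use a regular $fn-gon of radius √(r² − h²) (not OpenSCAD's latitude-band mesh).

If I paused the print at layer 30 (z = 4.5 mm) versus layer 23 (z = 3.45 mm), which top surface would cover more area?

layer 30 (z = 4.5 mm)

Layer 30 (z = 4.5): the cone (r1=11→r2=8.5) has section circumradius 10.408 here — a regular 12-gon (area = (12/2)·10.408²·sin(360°/12) = 324.97 mm²); the 28.5×19 cube at (11.5, 3.5) contributes its full rectangle (area 541.50 mm²); the r=10 sphere at (0.5, 5.5) slices to a regular 12-gon of circumradius 8.660 (√(r²−h²) with h=5 from center) (area = (12/2)·8.660²·sin(360°/12) = 225.00 mm²); Subtracting the remaining from the first: starting from the cone (324.97 mm²), the 28.5×19 cube at (11.5, 3.5) misses the remaining region (no effect); the r=10 sphere at (0.5, 5.5) partially overlaps it — only the 168.38 mm² overlap (of its 225.00 mm²) is removed, clipping the outline — area = 156.60 mm². So its area = 156.60 mm². Layer 23 (z = 3.45): the cone (r1=11→r2=8.5) has section circumradius 10.546 here — a regular 12-gon (area = (12/2)·10.546²·sin(360°/12) = 333.66 mm²); the cube at (11.5, 3.5) is present — its section is the full 28.5×19 rectangle (area 541.50 mm²); the r=10 sphere at (0.5, 5.5) slices to a regular 12-gon of circumradius 9.187 (√(r²−h²) with h=3.95 from center) (area = (12/2)·9.187²·sin(360°/12) = 253.19 mm²); Subtracting the remaining from the first: starting from the cone (333.66 mm²), the 28.5×19 cube at (11.5, 3.5) misses the remaining region (no effect); the r=10 sphere at (0.5, 5.5) partially overlaps it — only the 185.16 mm² overlap (of its 253.19 mm²) is removed, clipping the outline — area = 148.50 mm². So its area = 148.50 mm². Layer 30 is larger (156.60 vs 148.50 mm²).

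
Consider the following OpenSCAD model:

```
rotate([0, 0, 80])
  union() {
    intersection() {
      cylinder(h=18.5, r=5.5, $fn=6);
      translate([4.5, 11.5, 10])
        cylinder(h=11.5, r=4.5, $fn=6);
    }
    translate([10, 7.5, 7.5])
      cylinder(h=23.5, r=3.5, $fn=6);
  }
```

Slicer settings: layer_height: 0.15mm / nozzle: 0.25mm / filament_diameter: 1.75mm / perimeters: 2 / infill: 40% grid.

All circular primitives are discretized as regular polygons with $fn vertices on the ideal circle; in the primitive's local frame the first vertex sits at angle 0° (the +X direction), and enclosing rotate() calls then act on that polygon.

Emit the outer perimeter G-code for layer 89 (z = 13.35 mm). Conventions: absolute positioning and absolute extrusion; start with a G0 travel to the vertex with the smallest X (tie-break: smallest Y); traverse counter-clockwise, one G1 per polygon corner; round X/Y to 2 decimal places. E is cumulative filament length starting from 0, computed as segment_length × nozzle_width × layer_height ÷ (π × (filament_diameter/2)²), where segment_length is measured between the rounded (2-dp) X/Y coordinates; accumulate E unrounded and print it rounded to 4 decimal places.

G0 X-8.94 Y9.95 Z13.35
G1 X-6.26 Y7.70 E0.0546
G1 X-2.97 Y8.90 E0.1092
G1 X-2.36 Y12.35 E0.1638
G1 X-5.04 Y14.60 E0.2183
G1 X-8.33 Y13.40 E0.2729
G1 X-8.94 Y9.95 E0.3276

At z = 13.35 mm: the r=5.5 cylinder gives a regular 6-gon of circumradius 5.5 (constant along its height); the cylinder at (4.5, 11.5): section is a regular 6-gon, circumradius r=4.5; Taking the intersection: the r=4.5 cylinder at (4.5, 11.5) does not overlap the r=5.5 cylinder (empty) — nothing remains; the r=3.5 cylinder at (10, 7.5) gives a regular 6-gon of circumradius 3.5 (constant along its height); Taking the union: only the r=3.5 cylinder at (10, 7.5) is present, so the union is just that shape — 1 connected region; (whole slice rotated 80° about Z — lengths, areas and connectivity unchanged). The outline is a single polygon with 6 vertices. Extrusion per mm of travel: 0.25 × 0.15 / (π × 0.875²) = 0.015591. Accumulating E over each segment gives final E = 0.3276.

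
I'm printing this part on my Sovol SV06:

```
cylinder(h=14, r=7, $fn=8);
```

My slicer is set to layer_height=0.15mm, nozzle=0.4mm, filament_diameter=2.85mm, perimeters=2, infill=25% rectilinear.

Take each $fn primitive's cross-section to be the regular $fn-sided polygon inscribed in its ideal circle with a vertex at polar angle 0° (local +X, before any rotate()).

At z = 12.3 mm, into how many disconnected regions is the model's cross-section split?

1

At z = 12.3 mm: the cylinder: section is a regular 8-gon, circumradius r=7. The result has 1 disconnected region.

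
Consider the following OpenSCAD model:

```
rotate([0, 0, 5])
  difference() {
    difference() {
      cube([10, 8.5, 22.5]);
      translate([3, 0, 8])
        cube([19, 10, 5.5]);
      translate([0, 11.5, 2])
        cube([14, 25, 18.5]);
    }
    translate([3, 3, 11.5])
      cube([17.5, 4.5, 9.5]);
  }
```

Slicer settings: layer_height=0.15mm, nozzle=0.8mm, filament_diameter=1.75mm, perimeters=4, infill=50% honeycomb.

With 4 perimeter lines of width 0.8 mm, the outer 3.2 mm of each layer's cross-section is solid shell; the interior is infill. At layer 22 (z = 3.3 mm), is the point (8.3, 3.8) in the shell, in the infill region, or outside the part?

At z = 3.3 mm: the cube (footprint 10×8.5) is included at this height; the cube at (3, 0) is not intersected at this z (z outside [8, 13.5]); the cube at (0, 11.5) is present — its section is the full 14×25 rectangle; Subtracting the remaining from the first: starting from the 10×8.5 cube, the 14×25 cube at (0, 11.5) misses the remaining region (no effect) — 1 connected region; the cube at (3, 3) is absent (z outside [11.5, 21]); After the difference (first − rest): none of the subtracted shapes is present at this height, so that combined region is unchanged — 1 connected region; (rotated 5° about Z; rotation is an isometry so areas/perimeters/island counts are preserved). Overall, the cross-section is a single solid region. Undo the 5° rotation: the query point maps to (8.600, 3.062) in the un-rotated model frame. The nearest boundary edge runs (10.00, 8.50)→(10.00, 0.00); distance from the point to it = 1.40 mm. The point is inside the cross-section, 1.40 mm from the nearest boundary — within the 3.2 mm shell band (4 × 0.8).

shell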